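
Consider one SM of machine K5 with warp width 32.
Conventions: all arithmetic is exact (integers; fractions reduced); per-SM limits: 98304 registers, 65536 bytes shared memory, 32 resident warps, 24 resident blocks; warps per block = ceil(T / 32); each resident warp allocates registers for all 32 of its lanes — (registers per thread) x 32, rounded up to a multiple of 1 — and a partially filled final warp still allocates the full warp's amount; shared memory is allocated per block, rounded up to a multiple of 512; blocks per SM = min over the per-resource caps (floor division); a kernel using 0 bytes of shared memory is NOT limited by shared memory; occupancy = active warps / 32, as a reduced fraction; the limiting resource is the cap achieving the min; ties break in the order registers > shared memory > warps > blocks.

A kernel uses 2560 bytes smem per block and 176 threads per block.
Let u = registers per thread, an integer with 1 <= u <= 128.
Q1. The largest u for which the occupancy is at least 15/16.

Answer: u = 102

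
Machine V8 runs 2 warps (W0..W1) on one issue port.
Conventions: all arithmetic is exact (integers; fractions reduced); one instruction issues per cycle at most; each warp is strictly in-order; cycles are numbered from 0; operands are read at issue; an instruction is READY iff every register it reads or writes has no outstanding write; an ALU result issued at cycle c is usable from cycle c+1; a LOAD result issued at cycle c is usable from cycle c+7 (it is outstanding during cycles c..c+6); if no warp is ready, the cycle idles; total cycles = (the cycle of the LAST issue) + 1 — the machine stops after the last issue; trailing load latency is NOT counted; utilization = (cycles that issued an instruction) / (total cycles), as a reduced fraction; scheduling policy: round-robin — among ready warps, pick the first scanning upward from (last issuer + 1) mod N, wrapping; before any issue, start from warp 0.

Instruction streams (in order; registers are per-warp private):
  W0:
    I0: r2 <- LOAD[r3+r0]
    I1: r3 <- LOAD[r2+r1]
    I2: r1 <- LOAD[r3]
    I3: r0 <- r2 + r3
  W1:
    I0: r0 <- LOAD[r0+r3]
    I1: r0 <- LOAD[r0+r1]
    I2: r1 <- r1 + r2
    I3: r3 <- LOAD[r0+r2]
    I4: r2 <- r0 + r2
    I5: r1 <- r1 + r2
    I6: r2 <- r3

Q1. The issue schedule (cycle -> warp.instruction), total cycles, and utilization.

cycle 0: W0.I0
cycle 1: W1.I0
cycle 2: idle
cycle 3: idle
cycle 4: idle
cycle 5: idle
cycle 6: idle
cycle 7: W0.I1
cycle 8: W1.I1
cycle 9: W1.I2
cycle 10: idle
cycle 11: idle
cycle 12: idle
cycle 13: idle
cycle 14: W0.I2
cycle 15: W1.I3
cycle 16: W0.I3
cycle 17: W1.I4
cycle 18: W1.I5
cycle 19: idle
cycle 20: idle
cycle 21: idle
cycle 22: W1.I6

Answer: 23 cycles, utilization 11/23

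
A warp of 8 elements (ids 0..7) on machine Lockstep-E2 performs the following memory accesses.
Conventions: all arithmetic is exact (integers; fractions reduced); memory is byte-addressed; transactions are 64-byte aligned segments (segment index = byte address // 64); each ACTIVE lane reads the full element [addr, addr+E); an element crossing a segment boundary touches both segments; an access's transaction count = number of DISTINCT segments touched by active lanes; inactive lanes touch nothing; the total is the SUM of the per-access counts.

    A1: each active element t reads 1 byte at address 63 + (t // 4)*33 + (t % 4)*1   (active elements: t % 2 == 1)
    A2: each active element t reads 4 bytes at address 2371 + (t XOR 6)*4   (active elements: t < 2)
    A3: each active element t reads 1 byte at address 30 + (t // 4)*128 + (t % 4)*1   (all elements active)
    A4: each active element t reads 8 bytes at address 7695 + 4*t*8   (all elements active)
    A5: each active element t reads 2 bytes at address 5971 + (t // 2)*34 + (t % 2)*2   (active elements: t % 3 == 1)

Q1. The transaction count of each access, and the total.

A1: 1 transaction
A2: 1 transaction
A3: 2 transactions
A4: 4 transactions
A5: 2 transactions

Answer: 1,1,2,4,2; total 10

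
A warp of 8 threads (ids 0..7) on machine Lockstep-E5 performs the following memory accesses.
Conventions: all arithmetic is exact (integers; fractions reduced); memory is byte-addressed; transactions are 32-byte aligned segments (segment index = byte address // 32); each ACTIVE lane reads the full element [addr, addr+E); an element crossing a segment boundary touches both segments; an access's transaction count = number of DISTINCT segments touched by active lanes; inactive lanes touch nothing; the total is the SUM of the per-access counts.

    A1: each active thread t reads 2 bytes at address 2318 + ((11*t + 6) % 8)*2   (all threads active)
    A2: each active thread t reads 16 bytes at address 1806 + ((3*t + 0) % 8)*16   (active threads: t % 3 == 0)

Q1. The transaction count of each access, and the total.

A1: 1 transaction
A2: 2 transactions

Answer: 1,2; total 3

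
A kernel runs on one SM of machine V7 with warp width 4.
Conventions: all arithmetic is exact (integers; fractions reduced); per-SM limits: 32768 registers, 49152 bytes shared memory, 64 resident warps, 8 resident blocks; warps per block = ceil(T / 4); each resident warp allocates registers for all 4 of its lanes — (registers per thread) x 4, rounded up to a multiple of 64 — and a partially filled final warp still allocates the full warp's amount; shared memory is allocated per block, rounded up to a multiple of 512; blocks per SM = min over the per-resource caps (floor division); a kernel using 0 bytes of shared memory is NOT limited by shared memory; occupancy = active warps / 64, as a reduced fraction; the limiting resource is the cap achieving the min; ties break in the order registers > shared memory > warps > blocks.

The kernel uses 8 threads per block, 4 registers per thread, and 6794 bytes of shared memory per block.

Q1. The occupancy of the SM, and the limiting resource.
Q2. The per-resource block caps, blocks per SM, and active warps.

Answer: occupancy 3/16, limited by shared memory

registers: 256 blocks
shared memory: 6 blocks
warps: 32 blocks
blocks: 8 blocks

Answer: 6 blocks, 12 active warps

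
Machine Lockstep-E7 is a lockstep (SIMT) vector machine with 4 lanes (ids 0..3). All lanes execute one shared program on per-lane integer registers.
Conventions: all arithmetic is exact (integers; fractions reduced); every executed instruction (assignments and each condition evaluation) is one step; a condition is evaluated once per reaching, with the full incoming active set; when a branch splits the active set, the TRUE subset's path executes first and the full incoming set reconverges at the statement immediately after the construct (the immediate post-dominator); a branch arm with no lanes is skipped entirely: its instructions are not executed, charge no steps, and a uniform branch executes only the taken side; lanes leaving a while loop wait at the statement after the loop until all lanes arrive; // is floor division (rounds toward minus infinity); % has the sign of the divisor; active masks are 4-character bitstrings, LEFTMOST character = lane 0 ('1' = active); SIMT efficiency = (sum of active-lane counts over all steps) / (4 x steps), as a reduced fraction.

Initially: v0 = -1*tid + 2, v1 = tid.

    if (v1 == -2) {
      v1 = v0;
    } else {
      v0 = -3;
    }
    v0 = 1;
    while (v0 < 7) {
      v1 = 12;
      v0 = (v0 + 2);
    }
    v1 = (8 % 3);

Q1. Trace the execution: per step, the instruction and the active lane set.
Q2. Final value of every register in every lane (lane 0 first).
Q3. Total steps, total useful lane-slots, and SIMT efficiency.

step 0: eval (v1 == -2)              1111
step 1: v0 <- -3                     1111
step 2: v0 <- 1                      1111
step 3: eval (v0 < 7)                1111
step 4: v1 <- 12                     1111
step 5: v0 <- (v0 + 2)               1111
step 6: eval (v0 < 7)                1111
step 7: v1 <- 12                     1111
step 8: v0 <- (v0 + 2)               1111
step 9: eval (v0 < 7)                1111
step 10: v1 <- 12                     1111
step 11: v0 <- (v0 + 2)               1111
step 12: eval (v0 < 7)                1111
step 13: v1 <- (8 % 3)                1111

Answer: 14 steps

v0: 7,7,7,7
v1: 2,2,2,2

steps = 14; useful = 56; efficiency = 56/56 = 1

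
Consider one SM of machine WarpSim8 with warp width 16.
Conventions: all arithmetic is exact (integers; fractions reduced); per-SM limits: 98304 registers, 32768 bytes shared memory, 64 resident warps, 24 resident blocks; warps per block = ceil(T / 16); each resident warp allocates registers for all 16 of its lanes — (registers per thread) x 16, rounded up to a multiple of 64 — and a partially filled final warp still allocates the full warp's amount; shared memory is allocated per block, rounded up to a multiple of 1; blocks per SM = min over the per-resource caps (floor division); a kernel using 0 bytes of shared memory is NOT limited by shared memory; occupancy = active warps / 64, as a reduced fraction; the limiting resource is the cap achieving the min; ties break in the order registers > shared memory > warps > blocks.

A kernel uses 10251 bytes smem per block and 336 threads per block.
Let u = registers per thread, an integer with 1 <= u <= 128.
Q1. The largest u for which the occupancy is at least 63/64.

Answer: u = 96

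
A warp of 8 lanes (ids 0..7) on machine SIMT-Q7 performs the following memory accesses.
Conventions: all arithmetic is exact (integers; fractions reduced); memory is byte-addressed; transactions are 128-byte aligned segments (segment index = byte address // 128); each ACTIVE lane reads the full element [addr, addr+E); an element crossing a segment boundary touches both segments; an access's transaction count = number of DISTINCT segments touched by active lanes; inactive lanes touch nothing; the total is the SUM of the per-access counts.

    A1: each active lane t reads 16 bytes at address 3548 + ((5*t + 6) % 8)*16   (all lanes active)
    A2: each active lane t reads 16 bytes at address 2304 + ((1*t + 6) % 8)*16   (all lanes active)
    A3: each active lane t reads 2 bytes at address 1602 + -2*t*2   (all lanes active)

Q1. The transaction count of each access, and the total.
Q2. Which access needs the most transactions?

A1: 2 transactions
A2: 1 transaction
A3: 1 transaction

Answer: 2,1,1; total 4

Answer: A1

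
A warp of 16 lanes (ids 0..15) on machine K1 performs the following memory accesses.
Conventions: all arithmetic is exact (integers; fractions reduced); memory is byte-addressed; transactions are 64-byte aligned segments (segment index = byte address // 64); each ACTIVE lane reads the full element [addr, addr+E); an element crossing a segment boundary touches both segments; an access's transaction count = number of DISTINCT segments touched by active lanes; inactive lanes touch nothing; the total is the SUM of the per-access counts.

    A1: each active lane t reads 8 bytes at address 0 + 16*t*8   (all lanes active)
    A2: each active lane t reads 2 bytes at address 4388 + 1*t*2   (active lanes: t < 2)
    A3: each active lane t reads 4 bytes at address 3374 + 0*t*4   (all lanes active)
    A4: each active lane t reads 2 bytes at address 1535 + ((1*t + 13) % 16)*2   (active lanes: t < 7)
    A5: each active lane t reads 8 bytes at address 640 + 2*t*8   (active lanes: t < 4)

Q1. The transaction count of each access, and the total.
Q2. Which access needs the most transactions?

A1: 16 transactions
A2: 1 transaction
A3: 1 transaction
A4: 2 transactions
A5: 1 transaction

Answer: 16,1,1,2,1; total 21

Answer: A1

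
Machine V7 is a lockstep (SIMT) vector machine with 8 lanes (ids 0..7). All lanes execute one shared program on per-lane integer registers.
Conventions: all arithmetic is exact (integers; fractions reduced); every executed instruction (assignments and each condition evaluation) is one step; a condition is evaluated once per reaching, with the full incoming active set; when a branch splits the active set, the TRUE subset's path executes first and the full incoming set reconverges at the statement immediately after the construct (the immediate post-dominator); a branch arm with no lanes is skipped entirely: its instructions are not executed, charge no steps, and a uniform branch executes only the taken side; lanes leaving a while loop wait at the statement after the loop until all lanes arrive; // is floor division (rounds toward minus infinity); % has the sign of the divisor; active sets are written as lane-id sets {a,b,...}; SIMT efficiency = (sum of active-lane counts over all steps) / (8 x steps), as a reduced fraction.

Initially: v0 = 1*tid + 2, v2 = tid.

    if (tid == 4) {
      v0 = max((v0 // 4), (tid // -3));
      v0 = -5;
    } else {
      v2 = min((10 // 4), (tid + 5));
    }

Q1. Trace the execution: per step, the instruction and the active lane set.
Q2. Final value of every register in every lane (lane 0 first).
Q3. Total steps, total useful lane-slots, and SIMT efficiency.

step 0: eval (tid == 4)              {0,1,2,3,4,5,6,7}
step 1: v0 <- max((v0 // 4), (tid // -3)) {4}
step 2: v0 <- -5                     {4}
step 3: v2 <- min((10 // 4), (tid + 5)) {0,1,2,3,5,6,7}

Answer: 4 steps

v0: 2,3,4,5,-5,7,8,9
v2: 2,2,2,2,4,2,2,2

steps = 4; useful = 17; efficiency = 17/32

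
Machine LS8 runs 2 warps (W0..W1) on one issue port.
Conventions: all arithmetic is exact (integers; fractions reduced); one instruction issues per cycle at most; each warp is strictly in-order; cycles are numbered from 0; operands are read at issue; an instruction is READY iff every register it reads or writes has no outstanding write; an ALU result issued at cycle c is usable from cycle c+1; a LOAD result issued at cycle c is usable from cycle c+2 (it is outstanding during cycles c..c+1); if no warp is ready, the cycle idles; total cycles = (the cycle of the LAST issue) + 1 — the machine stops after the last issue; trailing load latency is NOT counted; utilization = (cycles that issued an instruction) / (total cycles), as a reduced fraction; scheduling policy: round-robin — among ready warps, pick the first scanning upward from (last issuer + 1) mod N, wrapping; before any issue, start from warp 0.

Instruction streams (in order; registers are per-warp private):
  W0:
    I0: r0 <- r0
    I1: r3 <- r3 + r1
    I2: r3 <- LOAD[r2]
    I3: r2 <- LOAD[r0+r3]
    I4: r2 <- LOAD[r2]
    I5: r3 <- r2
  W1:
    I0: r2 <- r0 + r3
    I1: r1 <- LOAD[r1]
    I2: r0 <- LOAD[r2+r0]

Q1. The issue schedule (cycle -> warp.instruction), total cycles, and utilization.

cycle 0: W0.I0
cycle 1: W1.I0
cycle 2: W0.I1
cycle 3: W1.I1
cycle 4: W0.I2
cycle 5: W1.I2
cycle 6: W0.I3
cycle 7: idle
cycle 8: W0.I4
cycle 9: idle
cycle 10: W0.I5

Answer: 11 cycles, utilization 9/11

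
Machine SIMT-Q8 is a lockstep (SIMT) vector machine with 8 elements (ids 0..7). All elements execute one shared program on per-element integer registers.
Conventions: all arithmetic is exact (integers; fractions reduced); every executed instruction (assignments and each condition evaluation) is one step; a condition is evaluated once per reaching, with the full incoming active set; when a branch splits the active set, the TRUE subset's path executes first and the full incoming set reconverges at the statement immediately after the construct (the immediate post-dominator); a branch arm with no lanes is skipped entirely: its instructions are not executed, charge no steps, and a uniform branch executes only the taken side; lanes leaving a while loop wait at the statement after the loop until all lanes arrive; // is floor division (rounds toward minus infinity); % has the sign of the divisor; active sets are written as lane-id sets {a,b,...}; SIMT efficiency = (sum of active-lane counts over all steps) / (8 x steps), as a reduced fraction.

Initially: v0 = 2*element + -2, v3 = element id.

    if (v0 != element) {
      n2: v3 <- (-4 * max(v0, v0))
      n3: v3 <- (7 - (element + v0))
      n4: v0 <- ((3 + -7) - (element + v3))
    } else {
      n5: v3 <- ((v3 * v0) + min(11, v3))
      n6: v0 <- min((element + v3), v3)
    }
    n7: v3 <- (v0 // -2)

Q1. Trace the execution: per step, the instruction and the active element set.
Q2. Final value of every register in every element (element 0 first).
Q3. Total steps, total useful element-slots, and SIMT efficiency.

step 0: eval (v0 != element)         {0,1,2,3,4,5,6,7}
step 1: v3 <- (-4 * max(v0, v0))     {0,1,3,4,5,6,7}
step 2: v3 <- (7 - (element + v0))   {0,1,3,4,5,6,7}
step 3: v0 <- ((3 + -7) - (element + v3)) {0,1,3,4,5,6,7}
step 4: v3 <- ((v3 * v0) + min(11, v3)) {2}
step 5: v0 <- min((element + v3), v3) {2}
step 6: v3 <- (v0 // -2)             {0,1,2,3,4,5,6,7}

Answer: 7 steps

v0: -13,-11,6,-7,-5,-3,-1,1
v3: 6,5,-3,3,2,1,0,-1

steps = 7; useful = 39; efficiency = 39/56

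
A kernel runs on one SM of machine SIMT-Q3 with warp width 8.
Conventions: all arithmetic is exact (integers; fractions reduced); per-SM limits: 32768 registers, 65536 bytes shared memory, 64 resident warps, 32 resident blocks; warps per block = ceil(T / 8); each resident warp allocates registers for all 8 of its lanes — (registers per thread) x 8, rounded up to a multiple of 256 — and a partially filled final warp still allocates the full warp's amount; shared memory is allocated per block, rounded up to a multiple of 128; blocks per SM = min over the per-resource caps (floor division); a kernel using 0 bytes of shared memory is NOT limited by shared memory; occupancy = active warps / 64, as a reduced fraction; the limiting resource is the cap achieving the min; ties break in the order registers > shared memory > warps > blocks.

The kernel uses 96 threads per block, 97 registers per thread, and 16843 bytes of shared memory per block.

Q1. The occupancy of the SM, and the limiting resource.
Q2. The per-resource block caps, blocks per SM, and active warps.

Answer: occupancy 3/8, limited by registers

registers: 2 blocks
shared memory: 3 blocks
warps: 5 blocks
blocks: 32 blocks

Answer: 2 blocks, 24 active warps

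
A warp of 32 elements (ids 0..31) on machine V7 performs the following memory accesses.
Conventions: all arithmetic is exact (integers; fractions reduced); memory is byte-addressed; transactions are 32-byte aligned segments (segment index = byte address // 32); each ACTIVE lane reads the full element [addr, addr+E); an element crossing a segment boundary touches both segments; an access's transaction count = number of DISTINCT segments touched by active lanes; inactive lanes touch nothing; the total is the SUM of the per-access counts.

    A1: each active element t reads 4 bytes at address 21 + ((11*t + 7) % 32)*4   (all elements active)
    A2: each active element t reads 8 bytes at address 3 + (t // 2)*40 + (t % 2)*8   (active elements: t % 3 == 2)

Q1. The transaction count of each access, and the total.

A1: 5 transactions
A2: 13 transactions

Answer: 5,13; total 18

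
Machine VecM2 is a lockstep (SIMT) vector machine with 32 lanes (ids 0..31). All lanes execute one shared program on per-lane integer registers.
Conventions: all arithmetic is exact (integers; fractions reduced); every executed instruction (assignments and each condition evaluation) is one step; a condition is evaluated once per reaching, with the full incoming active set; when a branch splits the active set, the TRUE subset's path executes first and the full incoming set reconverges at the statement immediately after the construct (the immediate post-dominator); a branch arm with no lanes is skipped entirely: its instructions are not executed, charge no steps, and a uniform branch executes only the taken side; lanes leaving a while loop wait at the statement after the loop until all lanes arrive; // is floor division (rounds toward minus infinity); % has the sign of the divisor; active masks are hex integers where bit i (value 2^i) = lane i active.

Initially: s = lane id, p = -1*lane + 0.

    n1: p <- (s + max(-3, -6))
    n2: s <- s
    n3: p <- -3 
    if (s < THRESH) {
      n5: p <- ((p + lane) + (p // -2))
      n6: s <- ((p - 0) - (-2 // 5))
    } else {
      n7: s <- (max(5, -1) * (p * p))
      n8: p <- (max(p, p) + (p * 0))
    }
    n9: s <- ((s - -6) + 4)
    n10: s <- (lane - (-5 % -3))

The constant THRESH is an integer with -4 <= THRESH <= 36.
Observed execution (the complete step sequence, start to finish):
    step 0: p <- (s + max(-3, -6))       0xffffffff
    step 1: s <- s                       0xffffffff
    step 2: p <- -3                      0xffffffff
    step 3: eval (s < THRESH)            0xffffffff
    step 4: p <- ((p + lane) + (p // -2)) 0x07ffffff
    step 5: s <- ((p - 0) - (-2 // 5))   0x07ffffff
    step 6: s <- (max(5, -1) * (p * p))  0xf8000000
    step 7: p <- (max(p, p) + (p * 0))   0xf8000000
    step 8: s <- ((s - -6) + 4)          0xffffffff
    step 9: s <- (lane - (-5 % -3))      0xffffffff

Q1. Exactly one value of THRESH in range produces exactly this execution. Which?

Answer: THRESH = 27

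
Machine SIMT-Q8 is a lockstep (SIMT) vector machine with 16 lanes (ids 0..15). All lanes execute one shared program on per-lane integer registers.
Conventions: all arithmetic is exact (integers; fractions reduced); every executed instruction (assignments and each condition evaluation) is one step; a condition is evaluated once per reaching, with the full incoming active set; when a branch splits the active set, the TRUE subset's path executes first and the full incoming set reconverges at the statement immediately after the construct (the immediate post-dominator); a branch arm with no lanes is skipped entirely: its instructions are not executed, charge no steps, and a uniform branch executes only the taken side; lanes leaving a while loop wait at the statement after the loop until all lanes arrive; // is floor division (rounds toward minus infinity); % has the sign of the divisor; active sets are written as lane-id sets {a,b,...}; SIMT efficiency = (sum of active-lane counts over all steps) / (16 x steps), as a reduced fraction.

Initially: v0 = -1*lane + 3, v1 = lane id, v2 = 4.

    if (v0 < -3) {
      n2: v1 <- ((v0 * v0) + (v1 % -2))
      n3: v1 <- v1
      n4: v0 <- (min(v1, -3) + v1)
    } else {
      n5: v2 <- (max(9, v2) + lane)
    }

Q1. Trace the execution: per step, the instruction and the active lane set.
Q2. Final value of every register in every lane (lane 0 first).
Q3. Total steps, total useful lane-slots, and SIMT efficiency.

step 0: eval (v0 < -3)               {0,1,2,3,4,5,6,7,8,9,10,11,12,13,14,15}
step 1: v1 <- ((v0 * v0) + (v1 % -2)) {7,8,9,10,11,12,13,14,15}
step 2: v1 <- v1                     {7,8,9,10,11,12,13,14,15}
step 3: v0 <- (min(v1, -3) + v1)     {7,8,9,10,11,12,13,14,15}
step 4: v2 <- (max(9, v2) + lane)    {0,1,2,3,4,5,6}

Answer: 5 steps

v0: 3,2,1,0,-1,-2,-3,12,22,32,46,60,78,96,118,140
v1: 0,1,2,3,4,5,6,15,25,35,49,63,81,99,121,143
v2: 9,10,11,12,13,14,15,4,4,4,4,4,4,4,4,4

steps = 5; useful = 50; efficiency = 50/80 = 5/8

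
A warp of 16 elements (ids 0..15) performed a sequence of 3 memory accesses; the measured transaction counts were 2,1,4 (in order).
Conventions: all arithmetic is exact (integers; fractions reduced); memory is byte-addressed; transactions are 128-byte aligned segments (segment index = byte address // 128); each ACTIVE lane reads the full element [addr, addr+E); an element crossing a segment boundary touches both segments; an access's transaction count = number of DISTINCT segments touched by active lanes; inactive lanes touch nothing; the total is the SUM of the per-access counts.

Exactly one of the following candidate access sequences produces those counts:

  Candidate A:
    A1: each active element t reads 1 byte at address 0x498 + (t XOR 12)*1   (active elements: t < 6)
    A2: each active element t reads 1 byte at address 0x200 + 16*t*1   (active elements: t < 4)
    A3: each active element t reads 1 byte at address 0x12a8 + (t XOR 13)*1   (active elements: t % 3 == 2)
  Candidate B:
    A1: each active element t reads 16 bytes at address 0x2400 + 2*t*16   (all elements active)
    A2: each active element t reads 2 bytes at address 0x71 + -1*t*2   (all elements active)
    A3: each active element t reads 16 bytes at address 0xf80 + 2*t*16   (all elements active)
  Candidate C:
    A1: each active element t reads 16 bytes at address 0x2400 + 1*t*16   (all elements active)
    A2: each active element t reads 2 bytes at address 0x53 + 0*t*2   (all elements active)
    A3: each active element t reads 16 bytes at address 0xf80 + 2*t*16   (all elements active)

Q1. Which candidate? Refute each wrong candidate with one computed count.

A: A1 gives 1 transaction, not 2
B: A1 gives 4 transactions, not 2
C: all counts match (2,1,4)

Answer: C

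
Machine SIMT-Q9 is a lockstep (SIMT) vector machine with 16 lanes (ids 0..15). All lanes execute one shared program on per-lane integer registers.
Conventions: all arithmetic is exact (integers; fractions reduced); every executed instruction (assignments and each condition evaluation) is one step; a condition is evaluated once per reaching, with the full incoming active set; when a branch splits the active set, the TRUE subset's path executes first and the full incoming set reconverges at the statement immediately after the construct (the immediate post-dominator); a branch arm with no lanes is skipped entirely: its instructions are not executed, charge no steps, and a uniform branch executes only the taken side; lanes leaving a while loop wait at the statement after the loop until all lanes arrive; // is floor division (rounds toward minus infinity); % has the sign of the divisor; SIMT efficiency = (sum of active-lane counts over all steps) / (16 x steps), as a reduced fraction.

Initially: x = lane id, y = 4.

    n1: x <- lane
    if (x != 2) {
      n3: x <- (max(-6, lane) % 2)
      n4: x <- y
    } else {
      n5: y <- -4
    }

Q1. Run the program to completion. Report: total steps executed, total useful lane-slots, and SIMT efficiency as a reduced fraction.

Answer: 5 steps, 63 useful, 63/80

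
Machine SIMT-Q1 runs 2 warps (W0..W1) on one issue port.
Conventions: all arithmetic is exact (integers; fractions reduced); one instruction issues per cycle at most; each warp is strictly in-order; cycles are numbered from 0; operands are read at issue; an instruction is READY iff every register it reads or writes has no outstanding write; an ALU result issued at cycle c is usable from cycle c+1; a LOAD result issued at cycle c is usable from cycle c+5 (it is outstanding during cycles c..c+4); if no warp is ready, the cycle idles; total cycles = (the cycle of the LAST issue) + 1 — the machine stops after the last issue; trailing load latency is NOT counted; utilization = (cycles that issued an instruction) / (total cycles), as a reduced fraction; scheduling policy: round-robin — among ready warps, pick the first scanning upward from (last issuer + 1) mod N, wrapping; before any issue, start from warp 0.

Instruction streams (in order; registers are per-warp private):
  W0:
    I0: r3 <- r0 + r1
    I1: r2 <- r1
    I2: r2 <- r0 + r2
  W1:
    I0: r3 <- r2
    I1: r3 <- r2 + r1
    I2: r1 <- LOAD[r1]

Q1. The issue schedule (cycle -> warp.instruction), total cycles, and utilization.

cycle 0: W0.I0
cycle 1: W1.I0
cycle 2: W0.I1
cycle 3: W1.I1
cycle 4: W0.I2
cycle 5: W1.I2

Answer: 6 cycles, utilization 1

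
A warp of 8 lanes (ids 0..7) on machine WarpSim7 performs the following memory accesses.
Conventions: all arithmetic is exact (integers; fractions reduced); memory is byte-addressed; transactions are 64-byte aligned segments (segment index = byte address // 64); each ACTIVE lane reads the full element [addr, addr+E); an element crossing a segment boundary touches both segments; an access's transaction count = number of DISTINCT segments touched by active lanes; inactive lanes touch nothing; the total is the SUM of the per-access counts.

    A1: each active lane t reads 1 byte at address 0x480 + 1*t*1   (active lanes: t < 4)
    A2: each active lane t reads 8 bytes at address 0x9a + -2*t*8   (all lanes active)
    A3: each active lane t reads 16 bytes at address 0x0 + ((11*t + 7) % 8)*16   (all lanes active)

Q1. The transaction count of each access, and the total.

A1: 1 transaction
A2: 3 transactions
A3: 2 transactions

Answer: 1,3,2; total 6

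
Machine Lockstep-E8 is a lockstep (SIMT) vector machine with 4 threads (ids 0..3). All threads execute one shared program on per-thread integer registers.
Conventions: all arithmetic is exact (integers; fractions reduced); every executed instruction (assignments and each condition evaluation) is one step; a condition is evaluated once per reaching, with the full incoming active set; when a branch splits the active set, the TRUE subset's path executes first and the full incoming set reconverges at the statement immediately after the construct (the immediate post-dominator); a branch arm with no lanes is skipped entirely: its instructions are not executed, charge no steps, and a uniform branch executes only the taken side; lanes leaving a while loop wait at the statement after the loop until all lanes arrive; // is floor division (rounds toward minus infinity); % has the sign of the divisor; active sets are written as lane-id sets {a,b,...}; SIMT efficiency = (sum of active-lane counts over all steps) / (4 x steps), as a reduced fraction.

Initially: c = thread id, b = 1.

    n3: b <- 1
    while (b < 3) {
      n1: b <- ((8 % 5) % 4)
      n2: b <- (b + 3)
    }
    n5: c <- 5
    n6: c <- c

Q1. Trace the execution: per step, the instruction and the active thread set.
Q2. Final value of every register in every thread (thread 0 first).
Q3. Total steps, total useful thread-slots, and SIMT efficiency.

step 0: b <- 1                       {0,1,2,3}
step 1: eval (b < 3)                 {0,1,2,3}
step 2: b <- ((8 % 5) % 4)           {0,1,2,3}
step 3: b <- (b + 3)                 {0,1,2,3}
step 4: eval (b < 3)                 {0,1,2,3}
step 5: c <- 5                       {0,1,2,3}
step 6: c <- c                       {0,1,2,3}

Answer: 7 steps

c: 5,5,5,5
b: 6,6,6,6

steps = 7; useful = 28; efficiency = 28/28 = 1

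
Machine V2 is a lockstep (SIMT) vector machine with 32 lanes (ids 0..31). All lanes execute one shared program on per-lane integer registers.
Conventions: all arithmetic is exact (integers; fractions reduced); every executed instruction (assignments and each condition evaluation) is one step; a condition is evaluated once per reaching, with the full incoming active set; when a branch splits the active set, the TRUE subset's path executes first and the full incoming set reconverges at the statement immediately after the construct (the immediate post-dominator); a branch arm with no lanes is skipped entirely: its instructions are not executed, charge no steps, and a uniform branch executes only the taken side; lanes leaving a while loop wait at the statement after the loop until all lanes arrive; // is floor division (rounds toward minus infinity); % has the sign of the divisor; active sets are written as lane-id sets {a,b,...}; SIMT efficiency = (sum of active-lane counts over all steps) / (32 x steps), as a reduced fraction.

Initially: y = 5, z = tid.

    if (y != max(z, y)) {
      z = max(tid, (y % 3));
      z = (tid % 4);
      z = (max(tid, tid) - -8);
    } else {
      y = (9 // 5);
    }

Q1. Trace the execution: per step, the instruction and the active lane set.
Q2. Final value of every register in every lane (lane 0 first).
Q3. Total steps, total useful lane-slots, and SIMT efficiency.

step 0: eval (y != max(z, y))        {0,1,2,3,4,5,6,7,8,9,10,11,12,13,14,15,16,17,18,19,20,21,22,23,24,25,26,27,28,29,30,31}
step 1: z <- max(tid, (y % 3))       {6,7,8,9,10,11,12,13,14,15,16,17,18,19,20,21,22,23,24,25,26,27,28,29,30,31}
step 2: z <- (tid % 4)               {6,7,8,9,10,11,12,13,14,15,16,17,18,19,20,21,22,23,24,25,26,27,28,29,30,31}
step 3: z <- (max(tid, tid) - -8)    {6,7,8,9,10,11,12,13,14,15,16,17,18,19,20,21,22,23,24,25,26,27,28,29,30,31}
step 4: y <- (9 // 5)                {0,1,2,3,4,5}

Answer: 5 steps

y: 1,1,1,1,1,1,5,5,5,5,5,5,5,5,5,5,5,5,5,5,5,5,5,5,5,5,5,5,5,5,5,5
z: 0,1,2,3,4,5,14,15,16,17,18,19,20,21,22,23,24,25,26,27,28,29,30,31,32,33,34,35,36,37,38,39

steps = 5; useful = 116; efficiency = 116/160 = 29/40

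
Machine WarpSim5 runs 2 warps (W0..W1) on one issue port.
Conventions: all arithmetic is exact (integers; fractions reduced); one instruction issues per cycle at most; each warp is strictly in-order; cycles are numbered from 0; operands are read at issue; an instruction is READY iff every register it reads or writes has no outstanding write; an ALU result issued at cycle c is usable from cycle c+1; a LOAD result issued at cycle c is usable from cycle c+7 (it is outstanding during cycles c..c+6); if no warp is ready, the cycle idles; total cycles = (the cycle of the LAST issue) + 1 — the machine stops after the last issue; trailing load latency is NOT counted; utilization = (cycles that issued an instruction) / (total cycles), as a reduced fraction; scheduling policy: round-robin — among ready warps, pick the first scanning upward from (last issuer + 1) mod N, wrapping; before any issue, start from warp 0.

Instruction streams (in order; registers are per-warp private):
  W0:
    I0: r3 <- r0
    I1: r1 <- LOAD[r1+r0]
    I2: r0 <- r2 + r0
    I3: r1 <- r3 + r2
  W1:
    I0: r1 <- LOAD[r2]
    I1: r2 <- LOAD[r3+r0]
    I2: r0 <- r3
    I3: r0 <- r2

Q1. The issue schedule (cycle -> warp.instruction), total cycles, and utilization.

cycle 0: W0.I0
cycle 1: W1.I0
cycle 2: W0.I1
cycle 3: W1.I1
cycle 4: W0.I2
cycle 5: W1.I2
cycle 6: idle
cycle 7: idle
cycle 8: idle
cycle 9: W0.I3
cycle 10: W1.I3

Answer: 11 cycles, utilization 8/11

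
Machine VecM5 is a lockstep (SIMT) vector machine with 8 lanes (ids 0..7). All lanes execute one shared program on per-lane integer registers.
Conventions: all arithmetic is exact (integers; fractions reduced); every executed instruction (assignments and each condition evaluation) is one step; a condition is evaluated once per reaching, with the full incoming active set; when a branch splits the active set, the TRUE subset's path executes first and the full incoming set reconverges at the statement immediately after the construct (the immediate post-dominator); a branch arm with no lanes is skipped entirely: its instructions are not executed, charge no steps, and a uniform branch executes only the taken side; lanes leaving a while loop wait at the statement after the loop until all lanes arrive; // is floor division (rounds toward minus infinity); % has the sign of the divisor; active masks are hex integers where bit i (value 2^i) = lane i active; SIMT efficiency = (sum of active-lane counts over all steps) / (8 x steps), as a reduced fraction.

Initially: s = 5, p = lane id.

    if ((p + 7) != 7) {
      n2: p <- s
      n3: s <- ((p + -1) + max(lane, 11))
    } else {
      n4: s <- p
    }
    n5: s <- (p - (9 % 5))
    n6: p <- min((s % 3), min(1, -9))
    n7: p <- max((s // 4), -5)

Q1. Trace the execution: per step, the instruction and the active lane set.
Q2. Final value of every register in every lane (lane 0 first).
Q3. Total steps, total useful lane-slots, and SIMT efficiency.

step 0: eval ((p + 7) != 7)          0xff
step 1: p <- s                       0xfe
step 2: s <- ((p + -1) + max(lane, 11)) 0xfe
step 3: s <- p                       0x01
step 4: s <- (p - (9 % 5))           0xff
step 5: p <- min((s % 3), min(1, -9)) 0xff
step 6: p <- max((s // 4), -5)       0xff

Answer: 7 steps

s: -4,1,1,1,1,1,1,1
p: -1,0,0,0,0,0,0,0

steps = 7; useful = 47; efficiency = 47/56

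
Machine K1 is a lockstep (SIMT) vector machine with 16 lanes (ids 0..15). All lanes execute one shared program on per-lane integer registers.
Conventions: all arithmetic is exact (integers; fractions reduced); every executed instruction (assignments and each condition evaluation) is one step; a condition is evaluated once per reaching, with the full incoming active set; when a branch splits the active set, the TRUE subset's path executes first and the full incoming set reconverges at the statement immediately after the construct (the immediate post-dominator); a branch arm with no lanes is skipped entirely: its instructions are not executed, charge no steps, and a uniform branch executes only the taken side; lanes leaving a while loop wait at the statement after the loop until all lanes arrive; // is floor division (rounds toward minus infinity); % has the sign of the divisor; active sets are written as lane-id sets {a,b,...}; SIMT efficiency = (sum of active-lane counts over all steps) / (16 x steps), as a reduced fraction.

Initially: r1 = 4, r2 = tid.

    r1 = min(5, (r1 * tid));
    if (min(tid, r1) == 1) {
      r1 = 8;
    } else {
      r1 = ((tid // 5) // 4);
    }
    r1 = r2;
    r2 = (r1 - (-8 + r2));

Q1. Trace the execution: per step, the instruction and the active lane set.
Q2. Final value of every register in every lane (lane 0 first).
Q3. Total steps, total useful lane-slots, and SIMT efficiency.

step 0: r1 <- min(5, (r1 * tid))     {0,1,2,3,4,5,6,7,8,9,10,11,12,13,14,15}
step 1: eval (min(tid, r1) == 1)     {0,1,2,3,4,5,6,7,8,9,10,11,12,13,14,15}
step 2: r1 <- 8                      {1}
step 3: r1 <- ((tid // 5) // 4)      {0,2,3,4,5,6,7,8,9,10,11,12,13,14,15}
step 4: r1 <- r2                     {0,1,2,3,4,5,6,7,8,9,10,11,12,13,14,15}
step 5: r2 <- (r1 - (-8 + r2))       {0,1,2,3,4,5,6,7,8,9,10,11,12,13,14,15}

Answer: 6 steps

r1: 0,1,2,3,4,5,6,7,8,9,10,11,12,13,14,15
r2: 8,8,8,8,8,8,8,8,8,8,8,8,8,8,8,8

steps = 6; useful = 80; efficiency = 80/96 = 5/6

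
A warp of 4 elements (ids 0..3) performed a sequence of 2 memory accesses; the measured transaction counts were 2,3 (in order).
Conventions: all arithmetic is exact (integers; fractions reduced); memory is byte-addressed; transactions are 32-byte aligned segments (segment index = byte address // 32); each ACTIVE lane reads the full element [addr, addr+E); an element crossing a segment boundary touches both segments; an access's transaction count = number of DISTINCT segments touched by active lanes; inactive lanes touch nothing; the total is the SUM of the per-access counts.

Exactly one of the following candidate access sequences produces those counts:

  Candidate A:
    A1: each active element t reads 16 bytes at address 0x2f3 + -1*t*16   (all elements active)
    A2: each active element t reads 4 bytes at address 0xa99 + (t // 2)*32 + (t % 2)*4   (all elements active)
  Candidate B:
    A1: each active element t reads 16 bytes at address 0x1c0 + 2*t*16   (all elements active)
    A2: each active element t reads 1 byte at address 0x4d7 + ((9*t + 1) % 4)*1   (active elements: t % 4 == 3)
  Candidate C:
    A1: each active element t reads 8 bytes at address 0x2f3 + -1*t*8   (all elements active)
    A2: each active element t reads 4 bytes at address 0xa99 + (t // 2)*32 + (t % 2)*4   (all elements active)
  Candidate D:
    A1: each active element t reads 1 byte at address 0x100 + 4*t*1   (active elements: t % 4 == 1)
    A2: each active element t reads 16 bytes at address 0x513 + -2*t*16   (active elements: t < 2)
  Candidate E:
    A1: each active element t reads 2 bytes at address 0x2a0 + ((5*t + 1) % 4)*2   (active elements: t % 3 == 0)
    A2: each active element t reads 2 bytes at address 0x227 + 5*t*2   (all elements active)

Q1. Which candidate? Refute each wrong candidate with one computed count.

A: A1 gives 3 transactions, not 2
B: A1 gives 4 transactions, not 2
D: A1 gives 1 transaction, not 2
E: A1 gives 1 transaction, not 2
C: all counts match (2,3)

Answer: C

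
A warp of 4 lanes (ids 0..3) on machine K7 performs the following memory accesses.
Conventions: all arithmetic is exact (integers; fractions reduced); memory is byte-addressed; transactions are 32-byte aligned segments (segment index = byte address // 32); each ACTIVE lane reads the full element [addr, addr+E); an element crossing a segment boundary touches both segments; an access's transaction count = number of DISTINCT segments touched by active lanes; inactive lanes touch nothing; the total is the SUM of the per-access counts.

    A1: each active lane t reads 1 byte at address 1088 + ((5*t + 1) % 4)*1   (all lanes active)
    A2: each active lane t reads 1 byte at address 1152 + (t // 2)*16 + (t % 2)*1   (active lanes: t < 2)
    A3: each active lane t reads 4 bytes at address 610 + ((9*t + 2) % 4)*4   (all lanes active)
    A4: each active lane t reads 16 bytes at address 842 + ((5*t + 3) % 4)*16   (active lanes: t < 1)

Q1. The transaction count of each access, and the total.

A1: 1 transaction
A2: 1 transaction
A3: 1 transaction
A4: 2 transactions

Answer: 1,1,1,2; total 5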